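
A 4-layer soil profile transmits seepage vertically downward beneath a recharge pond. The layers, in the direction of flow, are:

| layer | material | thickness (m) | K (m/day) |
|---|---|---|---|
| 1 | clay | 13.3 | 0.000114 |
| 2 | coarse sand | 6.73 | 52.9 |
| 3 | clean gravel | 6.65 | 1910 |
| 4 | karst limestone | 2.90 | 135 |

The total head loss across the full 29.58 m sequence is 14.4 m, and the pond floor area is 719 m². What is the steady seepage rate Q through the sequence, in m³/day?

0.0887

Flow is perpendicular to layering, so the layers act in series and the equivalent K is the thickness-weighted harmonic mean.
Total thickness L = 13.3 + 6.73 + 6.65 + 2.90 = 29.58 m.
Σ(b_i/K_i) = 13.3/0.000114 + 6.73/52.9 + 6.65/1910 + 2.90/135 = 1.167e+05 d.
K_eq = L / Σ(b_i/K_i) = 29.58 / 1.167e+05 = 0.0002535 m/day.
Q = K_eq · A · (Δh/L) = 0.0002535 × 719 × (14.4/29.58) = 0.08875 m³/day.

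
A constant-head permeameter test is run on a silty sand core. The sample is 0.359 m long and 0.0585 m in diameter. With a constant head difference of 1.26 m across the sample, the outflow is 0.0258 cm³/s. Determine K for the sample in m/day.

Cross-sectional area A = π·(d/2)² = π × (0.0585/2)² = 0.002688 m².
Convert discharge: 0.0258 cm³/s = 2.580e-08 m³/s.
Darcy's law rearranged: K = Q·L / (A·Δh) = 2.580e-08 × 0.359 / (0.002688 × 1.26) = 2.735e-06 m/s = 0.2363 m/day.

0.236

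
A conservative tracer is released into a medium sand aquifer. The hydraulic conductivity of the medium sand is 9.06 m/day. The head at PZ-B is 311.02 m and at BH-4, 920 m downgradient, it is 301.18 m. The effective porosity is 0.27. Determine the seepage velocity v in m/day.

0.359

Hydraulic gradient i = (311.02 − 301.18) / 920 = 9.84 / 920 = 0.01070.
Darcy flux q = K · i = 9.060 × 0.01070 = 0.09690 m/day.
Seepage velocity v = q / n_e = 0.09690 / 0.27 = 0.3589 m/day.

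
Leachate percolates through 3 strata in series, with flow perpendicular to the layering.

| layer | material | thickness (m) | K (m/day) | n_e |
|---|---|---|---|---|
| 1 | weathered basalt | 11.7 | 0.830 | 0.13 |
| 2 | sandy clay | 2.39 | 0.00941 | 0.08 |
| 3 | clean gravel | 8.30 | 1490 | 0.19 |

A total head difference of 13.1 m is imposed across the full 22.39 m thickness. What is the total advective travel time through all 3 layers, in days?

67.3

With flow normal to the layers, continuity requires the same specific discharge q through every layer.
Σ(b_i/K_i) = 11.7/0.830 + 2.39/0.00941 + 8.30/1490 = 268.1 d.
q = Δh / Σ(b_i/K_i) = 13.1 / 268.1 = 0.04886 m/day.
In each layer the seepage velocity is v_i = q/n_i, so the layer transit time is t_i = b_i·n_i / q:
  layer 1 (weathered basalt): t_1 = 11.7 × 0.13 / 0.04886 = 31.13 d
  layer 2 (sandy clay): t_2 = 2.39 × 0.08 / 0.04886 = 3.913 d
  layer 3 (clean gravel): t_3 = 8.30 × 0.19 / 0.04886 = 32.27 d
Total t = Σ t_i = 67.31 days.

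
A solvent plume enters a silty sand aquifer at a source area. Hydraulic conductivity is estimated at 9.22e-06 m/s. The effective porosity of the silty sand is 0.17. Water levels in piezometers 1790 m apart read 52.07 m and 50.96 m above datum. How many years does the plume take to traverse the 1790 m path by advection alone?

1690

Convert K: 9.22e-06 m/s × 86400 = 0.7966 m/day.
Hydraulic gradient i = (52.07 − 50.96) / 1790 = 1.11 / 1790 = 0.0006201.
Darcy flux q = K · i = 0.7966 × 0.0006201 = 0.0004940 m/day.
Seepage velocity v = q / n_e = 0.0004940 / 0.17 = 0.002906 m/day.
Travel time t = L / v = 1790 / 0.002906 = 6.160e+05 days = 1687 years.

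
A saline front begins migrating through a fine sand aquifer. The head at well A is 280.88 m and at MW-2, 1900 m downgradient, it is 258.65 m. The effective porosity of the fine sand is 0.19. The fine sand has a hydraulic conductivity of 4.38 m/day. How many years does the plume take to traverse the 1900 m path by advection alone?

Hydraulic gradient i = (280.88 − 258.65) / 1900 = 22.23 / 1900 = 0.01170.
Darcy flux q = K · i = 4.380 × 0.01170 = 0.05125 m/day.
Seepage velocity v = q / n_e = 0.05125 / 0.19 = 0.2697 m/day.
Travel time t = L / v = 1900 / 0.2697 = 7044 days = 19.29 years.

19.3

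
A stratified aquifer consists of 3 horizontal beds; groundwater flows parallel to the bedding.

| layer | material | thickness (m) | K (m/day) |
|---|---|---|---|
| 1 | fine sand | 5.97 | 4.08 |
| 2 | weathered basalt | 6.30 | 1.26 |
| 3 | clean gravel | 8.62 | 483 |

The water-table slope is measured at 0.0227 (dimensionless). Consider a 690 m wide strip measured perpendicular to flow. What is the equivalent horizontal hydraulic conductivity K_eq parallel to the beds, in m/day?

Flow is parallel to layering, so each bed carries its own Darcy discharge and the transmissivities add.
Σ(K_i·b_i) = 4.08×5.97 + 1.26×6.30 + 483×8.62 = 4196 m²/day.
Total thickness b = 20.89 m, so K_eq = Σ(K_i·b_i)/b = 200.8 m/day.

201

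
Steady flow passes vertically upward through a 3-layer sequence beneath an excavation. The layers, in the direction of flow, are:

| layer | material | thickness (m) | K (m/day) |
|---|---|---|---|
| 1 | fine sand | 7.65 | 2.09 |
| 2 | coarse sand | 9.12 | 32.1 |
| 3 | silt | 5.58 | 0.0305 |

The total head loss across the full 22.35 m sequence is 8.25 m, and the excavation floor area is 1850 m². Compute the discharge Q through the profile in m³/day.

81.7

Flow is perpendicular to layering, so the layers act in series and the equivalent K is the thickness-weighted harmonic mean.
Total thickness L = 7.65 + 9.12 + 5.58 = 22.35 m.
Σ(b_i/K_i) = 7.65/2.09 + 9.12/32.1 + 5.58/0.0305 = 186.9 d.
K_eq = L / Σ(b_i/K_i) = 22.35 / 186.9 = 0.1196 m/day.
Q = K_eq · A · (Δh/L) = 0.1196 × 1850 × (8.25/22.35) = 81.66 m³/day.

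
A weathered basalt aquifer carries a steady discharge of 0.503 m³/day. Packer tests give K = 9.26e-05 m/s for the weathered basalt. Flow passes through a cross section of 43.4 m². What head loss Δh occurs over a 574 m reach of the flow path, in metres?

Convert K: 9.26e-05 m/s × 86400 = 8.001 m/day.
From Q = K·A·i, i = Q / (K·A) = 0.503 / (8.001 × 43.40) = 0.001449.
Head loss Δh = i · L = 0.001449 × 574 = 0.8315 m.

0.832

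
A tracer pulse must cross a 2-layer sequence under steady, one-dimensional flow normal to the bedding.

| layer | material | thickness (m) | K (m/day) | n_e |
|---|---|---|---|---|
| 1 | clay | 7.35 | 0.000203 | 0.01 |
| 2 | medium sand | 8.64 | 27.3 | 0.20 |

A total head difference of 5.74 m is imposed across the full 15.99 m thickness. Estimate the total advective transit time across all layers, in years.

With flow normal to the layers, continuity requires the same specific discharge q through every layer.
Σ(b_i/K_i) = 7.35/0.000203 + 8.64/27.3 = 36207 d.
q = Δh / Σ(b_i/K_i) = 5.74 / 36207 = 0.0001585 m/day.
In each layer the seepage velocity is v_i = q/n_i, so the layer transit time is t_i = b_i·n_i / q:
  layer 1 (clay): t_1 = 7.35 × 0.01 / 0.0001585 = 463.6 d
  layer 2 (medium sand): t_2 = 8.64 × 0.20 / 0.0001585 = 10900 d
Total t = Σ t_i = 11364 days = 31.11 years.

31.1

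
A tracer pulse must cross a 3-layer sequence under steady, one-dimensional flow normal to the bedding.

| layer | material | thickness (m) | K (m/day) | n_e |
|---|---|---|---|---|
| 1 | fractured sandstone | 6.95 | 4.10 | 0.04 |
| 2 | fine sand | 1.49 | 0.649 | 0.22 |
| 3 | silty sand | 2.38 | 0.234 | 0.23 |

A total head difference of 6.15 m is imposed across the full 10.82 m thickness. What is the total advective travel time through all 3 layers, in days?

With flow normal to the layers, continuity requires the same specific discharge q through every layer.
Σ(b_i/K_i) = 6.95/4.10 + 1.49/0.649 + 2.38/0.234 = 14.16 d.
q = Δh / Σ(b_i/K_i) = 6.15 / 14.16 = 0.4343 m/day.
In each layer the seepage velocity is v_i = q/n_i, so the layer transit time is t_i = b_i·n_i / q:
  layer 1 (fractured sandstone): t_1 = 6.95 × 0.04 / 0.4343 = 0.6402 d
  layer 2 (fine sand): t_2 = 1.49 × 0.22 / 0.4343 = 0.7548 d
  layer 3 (silty sand): t_3 = 2.38 × 0.23 / 0.4343 = 1.261 d
Total t = Σ t_i = 2.656 days.

2.66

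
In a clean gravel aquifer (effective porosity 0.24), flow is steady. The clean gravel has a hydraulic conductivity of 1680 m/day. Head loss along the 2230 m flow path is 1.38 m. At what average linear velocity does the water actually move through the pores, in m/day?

4.33

Hydraulic gradient i = Δh / L = 1.38 / 2230 = 0.0006188.
Darcy flux q = K · i = 1680 × 0.0006188 = 1.040 m/day.
Seepage velocity v = q / n_e = 1.040 / 0.24 = 4.332 m/day.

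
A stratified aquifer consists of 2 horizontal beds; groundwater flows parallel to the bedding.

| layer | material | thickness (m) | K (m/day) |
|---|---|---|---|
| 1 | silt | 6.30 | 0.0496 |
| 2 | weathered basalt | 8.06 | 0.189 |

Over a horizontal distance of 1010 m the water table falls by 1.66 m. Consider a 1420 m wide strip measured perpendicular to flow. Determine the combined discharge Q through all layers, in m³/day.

4.28

Flow is parallel to layering, so each bed carries its own Darcy discharge and the transmissivities add.
Σ(K_i·b_i) = 0.0496×6.30 + 0.189×8.06 = 1.836 m²/day.
Hydraulic gradient i = Δh / L = 1.66 / 1010 = 0.001644.
Q = Σ(K_i·b_i) · W · i = 1.836 × 1420 × 0.001644 = 4.285 m³/day.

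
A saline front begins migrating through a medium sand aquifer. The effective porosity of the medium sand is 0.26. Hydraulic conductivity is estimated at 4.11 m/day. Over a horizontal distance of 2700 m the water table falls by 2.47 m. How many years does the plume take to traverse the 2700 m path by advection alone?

511

Hydraulic gradient i = Δh / L = 2.47 / 2700 = 0.0009148.
Darcy flux q = K · i = 4.110 × 0.0009148 = 0.003760 m/day.
Seepage velocity v = q / n_e = 0.003760 / 0.26 = 0.01446 m/day.
Travel time t = L / v = 2700 / 0.01446 = 1.867e+05 days = 511.2 years.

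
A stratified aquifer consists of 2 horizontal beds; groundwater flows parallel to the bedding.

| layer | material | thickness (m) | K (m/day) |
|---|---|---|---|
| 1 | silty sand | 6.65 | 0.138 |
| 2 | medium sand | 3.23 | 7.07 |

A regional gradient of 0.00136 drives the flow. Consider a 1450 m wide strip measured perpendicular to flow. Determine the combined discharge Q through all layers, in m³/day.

Flow is parallel to layering, so each bed carries its own Darcy discharge and the transmissivities add.
Σ(K_i·b_i) = 0.138×6.65 + 7.07×3.23 = 23.75 m²/day.
Hydraulic gradient i = 0.00136.
Q = Σ(K_i·b_i) · W · i = 23.75 × 1450 × 0.001360 = 46.84 m³/day.

46.8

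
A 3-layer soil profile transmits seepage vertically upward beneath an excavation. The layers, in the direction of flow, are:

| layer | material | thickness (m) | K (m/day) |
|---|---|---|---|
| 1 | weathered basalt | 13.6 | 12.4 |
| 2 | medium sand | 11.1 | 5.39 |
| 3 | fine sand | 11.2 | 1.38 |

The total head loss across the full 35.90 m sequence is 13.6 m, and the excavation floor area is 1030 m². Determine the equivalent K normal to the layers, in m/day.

Flow is perpendicular to layering, so the layers act in series and the equivalent K is the thickness-weighted harmonic mean.
Total thickness L = 13.6 + 11.1 + 11.2 = 35.90 m.
Σ(b_i/K_i) = 13.6/12.4 + 11.1/5.39 + 11.2/1.38 = 11.27 d.
K_eq = L / Σ(b_i/K_i) = 35.90 / 11.27 = 3.185 m/day.

3.18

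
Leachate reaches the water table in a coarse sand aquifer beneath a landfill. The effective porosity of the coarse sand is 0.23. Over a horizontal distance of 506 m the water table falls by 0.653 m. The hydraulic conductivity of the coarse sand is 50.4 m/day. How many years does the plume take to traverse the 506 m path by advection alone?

4.90

Hydraulic gradient i = Δh / L = 0.653 / 506 = 0.001291.
Darcy flux q = K · i = 50.40 × 0.001291 = 0.06504 m/day.
Seepage velocity v = q / n_e = 0.06504 / 0.23 = 0.2828 m/day.
Travel time t = L / v = 506 / 0.2828 = 1789 days = 4.899 years.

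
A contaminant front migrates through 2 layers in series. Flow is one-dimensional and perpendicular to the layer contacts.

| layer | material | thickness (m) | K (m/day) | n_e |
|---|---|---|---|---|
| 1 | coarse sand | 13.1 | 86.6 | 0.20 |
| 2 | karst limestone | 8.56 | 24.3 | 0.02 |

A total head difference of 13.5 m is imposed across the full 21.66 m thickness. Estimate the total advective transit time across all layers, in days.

0.104

With flow normal to the layers, continuity requires the same specific discharge q through every layer.
Σ(b_i/K_i) = 13.1/86.6 + 8.56/24.3 = 0.5035 d.
q = Δh / Σ(b_i/K_i) = 13.5 / 0.5035 = 26.81 m/day.
In each layer the seepage velocity is v_i = q/n_i, so the layer transit time is t_i = b_i·n_i / q:
  layer 1 (coarse sand): t_1 = 13.1 × 0.20 / 26.81 = 0.09772 d
  layer 2 (karst limestone): t_2 = 8.56 × 0.02 / 26.81 = 0.006386 d
Total t = Σ t_i = 0.1041 days.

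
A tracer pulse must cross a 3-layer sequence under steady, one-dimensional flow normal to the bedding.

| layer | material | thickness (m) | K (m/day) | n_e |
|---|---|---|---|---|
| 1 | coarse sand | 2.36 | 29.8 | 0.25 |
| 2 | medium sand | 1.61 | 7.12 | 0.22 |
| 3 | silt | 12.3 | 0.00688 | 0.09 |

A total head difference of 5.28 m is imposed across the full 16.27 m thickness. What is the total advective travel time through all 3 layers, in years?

With flow normal to the layers, continuity requires the same specific discharge q through every layer.
Σ(b_i/K_i) = 2.36/29.8 + 1.61/7.12 + 12.3/0.00688 = 1788 d.
q = Δh / Σ(b_i/K_i) = 5.28 / 1788 = 0.002953 m/day.
In each layer the seepage velocity is v_i = q/n_i, so the layer transit time is t_i = b_i·n_i / q:
  layer 1 (coarse sand): t_1 = 2.36 × 0.25 / 0.002953 = 199.8 d
  layer 2 (medium sand): t_2 = 1.61 × 0.22 / 0.002953 = 120.0 d
  layer 3 (silt): t_3 = 12.3 × 0.09 / 0.002953 = 374.9 d
Total t = Σ t_i = 694.6 days = 1.902 years.

1.90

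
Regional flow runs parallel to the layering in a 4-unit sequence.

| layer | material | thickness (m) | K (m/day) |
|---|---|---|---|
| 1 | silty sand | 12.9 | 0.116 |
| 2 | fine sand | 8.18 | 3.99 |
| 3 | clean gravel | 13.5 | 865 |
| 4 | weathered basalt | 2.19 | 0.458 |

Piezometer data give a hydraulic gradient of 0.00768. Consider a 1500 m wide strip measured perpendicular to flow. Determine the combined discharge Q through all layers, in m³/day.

Flow is parallel to layering, so each bed carries its own Darcy discharge and the transmissivities add.
Σ(K_i·b_i) = 0.116×12.9 + 3.99×8.18 + 865×13.5 + 0.458×2.19 = 11713 m²/day.
Hydraulic gradient i = 0.00768.
Q = Σ(K_i·b_i) · W · i = 11713 × 1500 × 0.007680 = 1.349e+05 m³/day.

135000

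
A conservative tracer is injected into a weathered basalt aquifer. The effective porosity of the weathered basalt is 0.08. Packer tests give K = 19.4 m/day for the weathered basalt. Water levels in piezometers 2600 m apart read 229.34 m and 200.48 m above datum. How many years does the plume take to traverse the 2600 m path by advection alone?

Hydraulic gradient i = (229.34 − 200.48) / 2600 = 28.86 / 2600 = 0.01110.
Darcy flux q = K · i = 19.40 × 0.01110 = 0.2153 m/day.
Seepage velocity v = q / n_e = 0.2153 / 0.08 = 2.692 m/day.
Travel time t = L / v = 2600 / 2.692 = 965.9 days = 2.645 years.

2.64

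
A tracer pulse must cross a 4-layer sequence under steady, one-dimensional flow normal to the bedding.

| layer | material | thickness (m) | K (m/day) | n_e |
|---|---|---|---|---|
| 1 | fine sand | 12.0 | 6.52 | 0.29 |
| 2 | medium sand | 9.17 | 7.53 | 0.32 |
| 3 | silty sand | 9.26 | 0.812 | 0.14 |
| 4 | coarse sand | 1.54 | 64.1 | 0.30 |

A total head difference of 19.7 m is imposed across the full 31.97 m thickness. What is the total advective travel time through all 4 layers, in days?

With flow normal to the layers, continuity requires the same specific discharge q through every layer.
Σ(b_i/K_i) = 12.0/6.52 + 9.17/7.53 + 9.26/0.812 + 1.54/64.1 = 14.49 d.
q = Δh / Σ(b_i/K_i) = 19.7 / 14.49 = 1.360 m/day.
In each layer the seepage velocity is v_i = q/n_i, so the layer transit time is t_i = b_i·n_i / q:
  layer 1 (fine sand): t_1 = 12.0 × 0.29 / 1.360 = 2.559 d
  layer 2 (medium sand): t_2 = 9.17 × 0.32 / 1.360 = 2.158 d
  layer 3 (silty sand): t_3 = 9.26 × 0.14 / 1.360 = 0.9533 d
  layer 4 (coarse sand): t_4 = 1.54 × 0.30 / 1.360 = 0.3397 d
Total t = Σ t_i = 6.010 days.

6.01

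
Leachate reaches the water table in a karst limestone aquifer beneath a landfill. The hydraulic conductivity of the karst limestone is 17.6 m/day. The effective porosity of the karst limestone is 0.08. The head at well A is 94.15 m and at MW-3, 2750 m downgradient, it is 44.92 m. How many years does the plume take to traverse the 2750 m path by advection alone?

Hydraulic gradient i = (94.15 − 44.92) / 2750 = 49.23 / 2750 = 0.01790.
Darcy flux q = K · i = 17.60 × 0.01790 = 0.3151 m/day.
Seepage velocity v = q / n_e = 0.3151 / 0.08 = 3.938 m/day.
Travel time t = L / v = 2750 / 3.938 = 698.3 days = 1.912 years.

1.91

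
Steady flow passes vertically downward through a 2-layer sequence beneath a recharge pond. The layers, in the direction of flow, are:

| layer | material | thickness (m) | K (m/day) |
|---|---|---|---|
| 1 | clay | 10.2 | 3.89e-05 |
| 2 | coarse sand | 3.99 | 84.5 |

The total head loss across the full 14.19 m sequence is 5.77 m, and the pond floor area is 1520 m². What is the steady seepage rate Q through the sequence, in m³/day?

0.0334

Flow is perpendicular to layering, so the layers act in series and the equivalent K is the thickness-weighted harmonic mean.
Total thickness L = 10.2 + 3.99 = 14.19 m.
Σ(b_i/K_i) = 10.2/3.89e-05 + 3.99/84.5 = 2.622e+05 d.
K_eq = L / Σ(b_i/K_i) = 14.19 / 2.622e+05 = 5.412e-05 m/day.
Q = K_eq · A · (Δh/L) = 5.412e-05 × 1520 × (5.77/14.19) = 0.03345 m³/day.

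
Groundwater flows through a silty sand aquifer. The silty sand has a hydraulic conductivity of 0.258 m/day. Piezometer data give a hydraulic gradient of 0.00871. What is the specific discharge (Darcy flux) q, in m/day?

0.00225

Hydraulic gradient i = 0.00871.
Specific discharge q = K · i = 0.2580 × 0.008710 = 0.002247 m/day.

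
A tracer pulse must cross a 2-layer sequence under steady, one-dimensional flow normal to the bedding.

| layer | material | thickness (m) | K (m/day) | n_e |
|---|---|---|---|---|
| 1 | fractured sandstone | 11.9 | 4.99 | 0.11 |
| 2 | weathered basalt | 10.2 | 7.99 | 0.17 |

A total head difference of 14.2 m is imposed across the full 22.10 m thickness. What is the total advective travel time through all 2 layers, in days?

0.785

With flow normal to the layers, continuity requires the same specific discharge q through every layer.
Σ(b_i/K_i) = 11.9/4.99 + 10.2/7.99 = 3.661 d.
q = Δh / Σ(b_i/K_i) = 14.2 / 3.661 = 3.878 m/day.
In each layer the seepage velocity is v_i = q/n_i, so the layer transit time is t_i = b_i·n_i / q:
  layer 1 (fractured sandstone): t_1 = 11.9 × 0.11 / 3.878 = 0.3375 d
  layer 2 (weathered basalt): t_2 = 10.2 × 0.17 / 3.878 = 0.4471 d
Total t = Σ t_i = 0.7846 days.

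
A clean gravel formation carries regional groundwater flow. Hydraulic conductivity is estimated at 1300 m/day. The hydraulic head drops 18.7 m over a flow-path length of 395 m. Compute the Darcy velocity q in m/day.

Hydraulic gradient i = Δh / L = 18.7 / 395 = 0.04734.
Specific discharge q = K · i = 1300 × 0.04734 = 61.54 m/day.

61.5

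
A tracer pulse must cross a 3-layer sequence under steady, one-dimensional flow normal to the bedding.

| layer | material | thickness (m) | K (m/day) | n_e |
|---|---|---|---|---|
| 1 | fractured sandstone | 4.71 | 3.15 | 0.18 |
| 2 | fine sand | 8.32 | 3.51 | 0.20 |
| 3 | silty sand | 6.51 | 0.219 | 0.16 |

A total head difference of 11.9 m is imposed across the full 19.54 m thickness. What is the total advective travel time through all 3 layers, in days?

10.0

With flow normal to the layers, continuity requires the same specific discharge q through every layer.
Σ(b_i/K_i) = 4.71/3.15 + 8.32/3.51 + 6.51/0.219 = 33.59 d.
q = Δh / Σ(b_i/K_i) = 11.9 / 33.59 = 0.3543 m/day.
In each layer the seepage velocity is v_i = q/n_i, so the layer transit time is t_i = b_i·n_i / q:
  layer 1 (fractured sandstone): t_1 = 4.71 × 0.18 / 0.3543 = 2.393 d
  layer 2 (fine sand): t_2 = 8.32 × 0.20 / 0.3543 = 4.697 d
  layer 3 (silty sand): t_3 = 6.51 × 0.16 / 0.3543 = 2.940 d
Total t = Σ t_i = 10.03 days.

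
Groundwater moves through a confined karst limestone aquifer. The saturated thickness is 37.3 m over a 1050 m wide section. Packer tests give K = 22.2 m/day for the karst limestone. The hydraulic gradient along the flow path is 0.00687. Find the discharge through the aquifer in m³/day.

Cross-sectional area A = 1050 × 37.3 = 39165 m².
Hydraulic gradient i = 0.00687.
Darcy's law: Q = K · A · i = 22.20 × 39165 × 0.006870 = 5973 m³/day.

5970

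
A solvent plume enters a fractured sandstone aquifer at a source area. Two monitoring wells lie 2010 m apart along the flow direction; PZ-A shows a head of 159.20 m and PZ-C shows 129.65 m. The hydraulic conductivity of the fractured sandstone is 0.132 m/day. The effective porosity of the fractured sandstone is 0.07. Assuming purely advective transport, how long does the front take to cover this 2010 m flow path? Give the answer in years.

199

Hydraulic gradient i = (159.20 − 129.65) / 2010 = 29.55 / 2010 = 0.01470.
Darcy flux q = K · i = 0.1320 × 0.01470 = 0.001941 m/day.
Seepage velocity v = q / n_e = 0.001941 / 0.07 = 0.02772 m/day.
Travel time t = L / v = 2010 / 0.02772 = 72503 days = 198.5 years.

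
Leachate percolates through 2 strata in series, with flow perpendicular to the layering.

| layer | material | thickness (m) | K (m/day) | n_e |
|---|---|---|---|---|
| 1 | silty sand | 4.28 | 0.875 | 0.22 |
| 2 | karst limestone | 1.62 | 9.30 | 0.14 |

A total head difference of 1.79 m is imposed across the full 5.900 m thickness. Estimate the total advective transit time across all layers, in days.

3.31

With flow normal to the layers, continuity requires the same specific discharge q through every layer.
Σ(b_i/K_i) = 4.28/0.875 + 1.62/9.30 = 5.066 d.
q = Δh / Σ(b_i/K_i) = 1.79 / 5.066 = 0.3534 m/day.
In each layer the seepage velocity is v_i = q/n_i, so the layer transit time is t_i = b_i·n_i / q:
  layer 1 (silty sand): t_1 = 4.28 × 0.22 / 0.3534 = 2.665 d
  layer 2 (karst limestone): t_2 = 1.62 × 0.14 / 0.3534 = 0.6418 d
Total t = Σ t_i = 3.307 days.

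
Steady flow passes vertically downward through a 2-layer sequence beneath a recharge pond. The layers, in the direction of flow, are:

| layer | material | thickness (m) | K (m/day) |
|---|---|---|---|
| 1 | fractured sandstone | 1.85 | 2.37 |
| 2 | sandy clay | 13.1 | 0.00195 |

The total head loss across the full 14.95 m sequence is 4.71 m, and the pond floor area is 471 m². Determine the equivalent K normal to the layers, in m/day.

Flow is perpendicular to layering, so the layers act in series and the equivalent K is the thickness-weighted harmonic mean.
Total thickness L = 1.85 + 13.1 = 14.95 m.
Σ(b_i/K_i) = 1.85/2.37 + 13.1/0.00195 = 6719 d.
K_eq = L / Σ(b_i/K_i) = 14.95 / 6719 = 0.002225 m/day.

0.00223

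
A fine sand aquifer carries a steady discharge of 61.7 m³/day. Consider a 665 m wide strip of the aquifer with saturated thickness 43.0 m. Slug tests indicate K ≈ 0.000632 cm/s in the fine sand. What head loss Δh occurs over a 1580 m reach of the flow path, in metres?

Convert K: 0.000632 cm/s × 864 = 0.5460 m/day.
Cross-sectional area A = 665 × 43.0 = 28595 m².
From Q = K·A·i, i = Q / (K·A) = 61.7 / (0.5460 × 28595) = 0.003952.
Head loss Δh = i · L = 0.003952 × 1580 = 6.243 m.

6.24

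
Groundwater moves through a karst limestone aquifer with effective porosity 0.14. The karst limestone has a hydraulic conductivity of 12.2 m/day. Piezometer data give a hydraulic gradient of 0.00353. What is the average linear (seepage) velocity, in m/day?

0.308

Hydraulic gradient i = 0.00353.
Darcy flux q = K · i = 12.20 × 0.003530 = 0.04307 m/day.
Seepage velocity v = q / n_e = 0.04307 / 0.14 = 0.3076 m/day.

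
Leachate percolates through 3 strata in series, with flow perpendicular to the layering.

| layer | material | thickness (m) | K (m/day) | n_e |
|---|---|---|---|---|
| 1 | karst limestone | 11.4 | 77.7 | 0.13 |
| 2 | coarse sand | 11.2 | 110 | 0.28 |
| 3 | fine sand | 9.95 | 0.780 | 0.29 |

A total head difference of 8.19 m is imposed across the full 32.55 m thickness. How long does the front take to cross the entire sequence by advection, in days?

11.9

With flow normal to the layers, continuity requires the same specific discharge q through every layer.
Σ(b_i/K_i) = 11.4/77.7 + 11.2/110 + 9.95/0.780 = 13.00 d.
q = Δh / Σ(b_i/K_i) = 8.19 / 13.00 = 0.6298 m/day.
In each layer the seepage velocity is v_i = q/n_i, so the layer transit time is t_i = b_i·n_i / q:
  layer 1 (karst limestone): t_1 = 11.4 × 0.13 / 0.6298 = 2.353 d
  layer 2 (coarse sand): t_2 = 11.2 × 0.28 / 0.6298 = 4.980 d
  layer 3 (fine sand): t_3 = 9.95 × 0.29 / 0.6298 = 4.582 d
Total t = Σ t_i = 11.91 days.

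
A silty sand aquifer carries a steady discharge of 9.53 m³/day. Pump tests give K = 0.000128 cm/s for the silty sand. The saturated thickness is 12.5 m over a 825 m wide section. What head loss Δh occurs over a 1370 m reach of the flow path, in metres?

Convert K: 0.000128 cm/s × 864 = 0.1106 m/day.
Cross-sectional area A = 825 × 12.5 = 10312 m².
From Q = K·A·i, i = Q / (K·A) = 9.53 / (0.1106 × 10312) = 0.008356.
Head loss Δh = i · L = 0.008356 × 1370 = 11.45 m.

11.4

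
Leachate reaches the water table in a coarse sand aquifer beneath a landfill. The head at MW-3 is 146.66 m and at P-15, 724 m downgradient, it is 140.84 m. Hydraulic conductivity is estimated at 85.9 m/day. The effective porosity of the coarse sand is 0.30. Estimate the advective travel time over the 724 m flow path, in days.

Hydraulic gradient i = (146.66 − 140.84) / 724 = 5.82 / 724 = 0.008039.
Darcy flux q = K · i = 85.90 × 0.008039 = 0.6905 m/day.
Seepage velocity v = q / n_e = 0.6905 / 0.30 = 2.302 m/day.
Travel time t = L / v = 724 / 2.302 = 314.5 days.

315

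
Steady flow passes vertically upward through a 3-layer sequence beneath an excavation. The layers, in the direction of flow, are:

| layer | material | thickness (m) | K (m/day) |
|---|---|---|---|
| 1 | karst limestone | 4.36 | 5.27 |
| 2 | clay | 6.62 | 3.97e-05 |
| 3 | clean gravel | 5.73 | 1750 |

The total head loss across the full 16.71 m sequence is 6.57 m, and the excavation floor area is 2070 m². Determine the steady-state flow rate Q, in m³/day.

Flow is perpendicular to layering, so the layers act in series and the equivalent K is the thickness-weighted harmonic mean.
Total thickness L = 4.36 + 6.62 + 5.73 = 16.71 m.
Σ(b_i/K_i) = 4.36/5.27 + 6.62/3.97e-05 + 5.73/1750 = 1.668e+05 d.
K_eq = L / Σ(b_i/K_i) = 16.71 / 1.668e+05 = 0.0001002 m/day.
Q = K_eq · A · (Δh/L) = 0.0001002 × 2070 × (6.57/16.71) = 0.08156 m³/day.

0.0816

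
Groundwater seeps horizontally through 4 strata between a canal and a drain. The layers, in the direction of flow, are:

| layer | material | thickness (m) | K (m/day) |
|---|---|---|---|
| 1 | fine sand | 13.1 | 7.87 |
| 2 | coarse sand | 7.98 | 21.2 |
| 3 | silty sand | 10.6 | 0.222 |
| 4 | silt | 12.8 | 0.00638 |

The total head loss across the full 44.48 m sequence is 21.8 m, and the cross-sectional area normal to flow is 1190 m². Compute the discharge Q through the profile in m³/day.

12.6

Flow is perpendicular to layering, so the layers act in series and the equivalent K is the thickness-weighted harmonic mean.
Total thickness L = 13.1 + 7.98 + 10.6 + 12.8 = 44.48 m.
Σ(b_i/K_i) = 13.1/7.87 + 7.98/21.2 + 10.6/0.222 + 12.8/0.00638 = 2056 d.
K_eq = L / Σ(b_i/K_i) = 44.48 / 2056 = 0.02163 m/day.
Q = K_eq · A · (Δh/L) = 0.02163 × 1190 × (21.8/44.48) = 12.62 m³/day.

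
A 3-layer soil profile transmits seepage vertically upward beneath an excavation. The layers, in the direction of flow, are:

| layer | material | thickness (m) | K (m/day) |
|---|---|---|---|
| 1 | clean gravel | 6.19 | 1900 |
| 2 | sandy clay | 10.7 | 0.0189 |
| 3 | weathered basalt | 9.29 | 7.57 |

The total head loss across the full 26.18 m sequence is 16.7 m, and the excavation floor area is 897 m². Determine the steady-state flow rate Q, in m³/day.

26.4

Flow is perpendicular to layering, so the layers act in series and the equivalent K is the thickness-weighted harmonic mean.
Total thickness L = 6.19 + 10.7 + 9.29 = 26.18 m.
Σ(b_i/K_i) = 6.19/1900 + 10.7/0.0189 + 9.29/7.57 = 567.4 d.
K_eq = L / Σ(b_i/K_i) = 26.18 / 567.4 = 0.04614 m/day.
Q = K_eq · A · (Δh/L) = 0.04614 × 897 × (16.7/26.18) = 26.40 m³/day.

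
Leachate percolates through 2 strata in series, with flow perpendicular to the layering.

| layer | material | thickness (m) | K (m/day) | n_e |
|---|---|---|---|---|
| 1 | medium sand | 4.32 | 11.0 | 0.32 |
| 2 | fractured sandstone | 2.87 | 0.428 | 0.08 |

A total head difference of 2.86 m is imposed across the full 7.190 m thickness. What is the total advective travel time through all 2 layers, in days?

With flow normal to the layers, continuity requires the same specific discharge q through every layer.
Σ(b_i/K_i) = 4.32/11.0 + 2.87/0.428 = 7.098 d.
q = Δh / Σ(b_i/K_i) = 2.86 / 7.098 = 0.4029 m/day.
In each layer the seepage velocity is v_i = q/n_i, so the layer transit time is t_i = b_i·n_i / q:
  layer 1 (medium sand): t_1 = 4.32 × 0.32 / 0.4029 = 3.431 d
  layer 2 (fractured sandstone): t_2 = 2.87 × 0.08 / 0.4029 = 0.5699 d
Total t = Σ t_i = 4.001 days.

4.00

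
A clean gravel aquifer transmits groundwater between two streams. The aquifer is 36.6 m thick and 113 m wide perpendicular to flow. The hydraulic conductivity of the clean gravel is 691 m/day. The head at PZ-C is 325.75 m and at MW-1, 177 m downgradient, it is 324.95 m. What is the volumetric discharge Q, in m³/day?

Cross-sectional area A = 113 × 36.6 = 4136 m².
Hydraulic gradient i = (325.75 − 324.95) / 177 = 0.8 / 177 = 0.004520.
Darcy's law: Q = K · A · i = 691.0 × 4136 × 0.004520 = 12917 m³/day.

12900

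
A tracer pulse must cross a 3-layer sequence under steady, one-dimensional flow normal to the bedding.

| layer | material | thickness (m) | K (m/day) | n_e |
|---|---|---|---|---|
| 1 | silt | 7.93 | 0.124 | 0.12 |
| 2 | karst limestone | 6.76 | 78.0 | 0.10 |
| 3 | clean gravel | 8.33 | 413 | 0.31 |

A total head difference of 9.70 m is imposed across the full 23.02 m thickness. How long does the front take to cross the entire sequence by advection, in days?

27.8

With flow normal to the layers, continuity requires the same specific discharge q through every layer.
Σ(b_i/K_i) = 7.93/0.124 + 6.76/78.0 + 8.33/413 = 64.06 d.
q = Δh / Σ(b_i/K_i) = 9.70 / 64.06 = 0.1514 m/day.
In each layer the seepage velocity is v_i = q/n_i, so the layer transit time is t_i = b_i·n_i / q:
  layer 1 (silt): t_1 = 7.93 × 0.12 / 0.1514 = 6.284 d
  layer 2 (karst limestone): t_2 = 6.76 × 0.10 / 0.1514 = 4.464 d
  layer 3 (clean gravel): t_3 = 8.33 × 0.31 / 0.1514 = 17.05 d
Total t = Σ t_i = 27.80 days.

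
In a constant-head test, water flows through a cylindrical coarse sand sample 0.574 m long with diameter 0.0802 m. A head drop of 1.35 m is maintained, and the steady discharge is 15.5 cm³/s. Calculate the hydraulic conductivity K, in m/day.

Cross-sectional area A = π·(d/2)² = π × (0.0802/2)² = 0.005052 m².
Convert discharge: 15.5 cm³/s = 1.550e-05 m³/s.
Darcy's law rearranged: K = Q·L / (A·Δh) = 1.550e-05 × 0.574 / (0.005052 × 1.35) = 0.001305 m/s = 112.7 m/day.

113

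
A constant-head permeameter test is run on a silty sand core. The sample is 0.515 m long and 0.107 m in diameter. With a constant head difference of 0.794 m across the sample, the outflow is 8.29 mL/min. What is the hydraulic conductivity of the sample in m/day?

0.861

Cross-sectional area A = π·(d/2)² = π × (0.107/2)² = 0.008992 m².
Convert discharge: 8.29 mL/min = 1.382e-07 m³/s.
Darcy's law rearranged: K = Q·L / (A·Δh) = 1.382e-07 × 0.515 / (0.008992 × 0.794) = 9.966e-06 m/s = 0.8611 m/day.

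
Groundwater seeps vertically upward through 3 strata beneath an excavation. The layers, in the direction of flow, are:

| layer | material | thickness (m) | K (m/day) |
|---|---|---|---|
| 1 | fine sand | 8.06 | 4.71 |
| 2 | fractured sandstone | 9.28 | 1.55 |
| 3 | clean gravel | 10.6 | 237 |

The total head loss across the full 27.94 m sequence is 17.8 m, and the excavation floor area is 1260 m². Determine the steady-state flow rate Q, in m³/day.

2900

Flow is perpendicular to layering, so the layers act in series and the equivalent K is the thickness-weighted harmonic mean.
Total thickness L = 8.06 + 9.28 + 10.6 = 27.94 m.
Σ(b_i/K_i) = 8.06/4.71 + 9.28/1.55 + 10.6/237 = 7.743 d.
K_eq = L / Σ(b_i/K_i) = 27.94 / 7.743 = 3.608 m/day.
Q = K_eq · A · (Δh/L) = 3.608 × 1260 × (17.8/27.94) = 2897 m³/day.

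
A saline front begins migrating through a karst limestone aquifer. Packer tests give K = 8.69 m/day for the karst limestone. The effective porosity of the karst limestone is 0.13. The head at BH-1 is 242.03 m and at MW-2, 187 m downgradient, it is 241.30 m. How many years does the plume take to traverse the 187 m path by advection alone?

1.96

Hydraulic gradient i = (242.03 − 241.30) / 187 = 0.73 / 187 = 0.003904.
Darcy flux q = K · i = 8.690 × 0.003904 = 0.03392 m/day.
Seepage velocity v = q / n_e = 0.03392 / 0.13 = 0.2610 m/day.
Travel time t = L / v = 187 / 0.2610 = 716.6 days = 1.962 years.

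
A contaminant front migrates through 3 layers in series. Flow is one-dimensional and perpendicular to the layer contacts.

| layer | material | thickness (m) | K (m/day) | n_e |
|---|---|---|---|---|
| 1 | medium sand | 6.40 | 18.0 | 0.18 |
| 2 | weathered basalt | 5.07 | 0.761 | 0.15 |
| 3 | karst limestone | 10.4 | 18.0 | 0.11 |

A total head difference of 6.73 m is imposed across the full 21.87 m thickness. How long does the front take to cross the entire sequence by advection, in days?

3.45

With flow normal to the layers, continuity requires the same specific discharge q through every layer.
Σ(b_i/K_i) = 6.40/18.0 + 5.07/0.761 + 10.4/18.0 = 7.596 d.
q = Δh / Σ(b_i/K_i) = 6.73 / 7.596 = 0.8860 m/day.
In each layer the seepage velocity is v_i = q/n_i, so the layer transit time is t_i = b_i·n_i / q:
  layer 1 (medium sand): t_1 = 6.40 × 0.18 / 0.8860 = 1.300 d
  layer 2 (weathered basalt): t_2 = 5.07 × 0.15 / 0.8860 = 0.8583 d
  layer 3 (karst limestone): t_3 = 10.4 × 0.11 / 0.8860 = 1.291 d
Total t = Σ t_i = 3.450 days.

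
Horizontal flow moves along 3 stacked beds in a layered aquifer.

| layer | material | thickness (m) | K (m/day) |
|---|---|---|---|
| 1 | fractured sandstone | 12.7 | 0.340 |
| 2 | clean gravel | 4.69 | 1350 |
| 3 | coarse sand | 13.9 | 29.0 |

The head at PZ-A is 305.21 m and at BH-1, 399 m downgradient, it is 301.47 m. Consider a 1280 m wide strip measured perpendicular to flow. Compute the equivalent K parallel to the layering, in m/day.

Flow is parallel to layering, so each bed carries its own Darcy discharge and the transmissivities add.
Σ(K_i·b_i) = 0.340×12.7 + 1350×4.69 + 29.0×13.9 = 6739 m²/day.
Total thickness b = 31.29 m, so K_eq = Σ(K_i·b_i)/b = 215.4 m/day.

215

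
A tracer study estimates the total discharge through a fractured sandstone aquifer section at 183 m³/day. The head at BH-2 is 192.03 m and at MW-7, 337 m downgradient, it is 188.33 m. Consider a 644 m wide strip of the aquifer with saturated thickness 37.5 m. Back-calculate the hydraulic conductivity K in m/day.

Cross-sectional area A = 644 × 37.5 = 24150 m².
Hydraulic gradient i = (192.03 − 188.33) / 337 = 3.7 / 337 = 0.01098.
From Q = K·A·i, K = Q / (A·i) = 183 / (24150 × 0.01098) = 0.6902 m/day.

0.690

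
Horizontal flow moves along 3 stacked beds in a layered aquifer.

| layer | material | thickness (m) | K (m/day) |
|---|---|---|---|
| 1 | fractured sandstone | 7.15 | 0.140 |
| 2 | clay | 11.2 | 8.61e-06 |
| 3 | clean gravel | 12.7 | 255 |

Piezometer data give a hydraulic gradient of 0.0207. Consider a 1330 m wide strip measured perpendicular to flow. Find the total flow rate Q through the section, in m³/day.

89200

Flow is parallel to layering, so each bed carries its own Darcy discharge and the transmissivities add.
Σ(K_i·b_i) = 0.140×7.15 + 8.61e-06×11.2 + 255×12.7 = 3240 m²/day.
Hydraulic gradient i = 0.0207.
Q = Σ(K_i·b_i) · W · i = 3240 × 1330 × 0.02070 = 89187 m³/day.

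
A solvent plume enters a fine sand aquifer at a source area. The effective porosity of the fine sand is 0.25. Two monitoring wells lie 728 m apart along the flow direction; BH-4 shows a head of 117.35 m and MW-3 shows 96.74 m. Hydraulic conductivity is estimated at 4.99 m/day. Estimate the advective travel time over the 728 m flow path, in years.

3.53

Hydraulic gradient i = (117.35 − 96.74) / 728 = 20.61 / 728 = 0.02831.
Darcy flux q = K · i = 4.990 × 0.02831 = 0.1413 m/day.
Seepage velocity v = q / n_e = 0.1413 / 0.25 = 0.5651 m/day.
Travel time t = L / v = 728 / 0.5651 = 1288 days = 3.527 years.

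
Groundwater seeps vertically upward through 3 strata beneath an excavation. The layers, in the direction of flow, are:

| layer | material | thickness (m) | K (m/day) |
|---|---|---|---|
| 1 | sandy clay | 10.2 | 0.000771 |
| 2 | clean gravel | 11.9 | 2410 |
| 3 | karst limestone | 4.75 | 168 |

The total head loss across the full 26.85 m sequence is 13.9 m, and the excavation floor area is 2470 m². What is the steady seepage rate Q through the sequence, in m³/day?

2.60

Flow is perpendicular to layering, so the layers act in series and the equivalent K is the thickness-weighted harmonic mean.
Total thickness L = 10.2 + 11.9 + 4.75 = 26.85 m.
Σ(b_i/K_i) = 10.2/0.000771 + 11.9/2410 + 4.75/168 = 13230 d.
K_eq = L / Σ(b_i/K_i) = 26.85 / 13230 = 0.002030 m/day.
Q = K_eq · A · (Δh/L) = 0.002030 × 2470 × (13.9/26.85) = 2.595 m³/day.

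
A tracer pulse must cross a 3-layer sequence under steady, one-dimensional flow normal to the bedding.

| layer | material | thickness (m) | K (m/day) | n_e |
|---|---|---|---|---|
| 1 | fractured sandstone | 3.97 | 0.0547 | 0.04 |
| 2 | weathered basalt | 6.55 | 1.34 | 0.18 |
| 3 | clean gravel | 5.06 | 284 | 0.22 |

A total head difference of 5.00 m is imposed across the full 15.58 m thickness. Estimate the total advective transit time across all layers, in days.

38.0

With flow normal to the layers, continuity requires the same specific discharge q through every layer.
Σ(b_i/K_i) = 3.97/0.0547 + 6.55/1.34 + 5.06/284 = 77.48 d.
q = Δh / Σ(b_i/K_i) = 5.00 / 77.48 = 0.06453 m/day.
In each layer the seepage velocity is v_i = q/n_i, so the layer transit time is t_i = b_i·n_i / q:
  layer 1 (fractured sandstone): t_1 = 3.97 × 0.04 / 0.06453 = 2.461 d
  layer 2 (weathered basalt): t_2 = 6.55 × 0.18 / 0.06453 = 18.27 d
  layer 3 (clean gravel): t_3 = 5.06 × 0.22 / 0.06453 = 17.25 d
Total t = Σ t_i = 37.98 days.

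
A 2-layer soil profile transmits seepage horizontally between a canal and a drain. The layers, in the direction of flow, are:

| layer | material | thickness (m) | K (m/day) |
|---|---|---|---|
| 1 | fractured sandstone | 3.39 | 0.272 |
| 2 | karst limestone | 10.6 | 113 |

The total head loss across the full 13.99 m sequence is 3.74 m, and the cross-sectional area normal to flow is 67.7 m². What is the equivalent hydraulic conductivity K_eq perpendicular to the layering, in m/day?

Flow is perpendicular to layering, so the layers act in series and the equivalent K is the thickness-weighted harmonic mean.
Total thickness L = 3.39 + 10.6 = 13.99 m.
Σ(b_i/K_i) = 3.39/0.272 + 10.6/113 = 12.56 d.
K_eq = L / Σ(b_i/K_i) = 13.99 / 12.56 = 1.114 m/day.

1.11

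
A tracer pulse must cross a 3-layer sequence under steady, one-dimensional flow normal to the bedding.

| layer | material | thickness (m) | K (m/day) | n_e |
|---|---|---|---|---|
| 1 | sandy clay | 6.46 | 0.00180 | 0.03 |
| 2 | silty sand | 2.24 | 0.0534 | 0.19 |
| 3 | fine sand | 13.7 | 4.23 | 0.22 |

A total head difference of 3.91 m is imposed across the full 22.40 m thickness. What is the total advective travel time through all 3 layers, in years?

9.25

With flow normal to the layers, continuity requires the same specific discharge q through every layer.
Σ(b_i/K_i) = 6.46/0.00180 + 2.24/0.0534 + 13.7/4.23 = 3634 d.
q = Δh / Σ(b_i/K_i) = 3.91 / 3634 = 0.001076 m/day.
In each layer the seepage velocity is v_i = q/n_i, so the layer transit time is t_i = b_i·n_i / q:
  layer 1 (sandy clay): t_1 = 6.46 × 0.03 / 0.001076 = 180.1 d
  layer 2 (silty sand): t_2 = 2.24 × 0.19 / 0.001076 = 395.6 d
  layer 3 (fine sand): t_3 = 13.7 × 0.22 / 0.001076 = 2801 d
Total t = Σ t_i = 3377 days = 9.246 years.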